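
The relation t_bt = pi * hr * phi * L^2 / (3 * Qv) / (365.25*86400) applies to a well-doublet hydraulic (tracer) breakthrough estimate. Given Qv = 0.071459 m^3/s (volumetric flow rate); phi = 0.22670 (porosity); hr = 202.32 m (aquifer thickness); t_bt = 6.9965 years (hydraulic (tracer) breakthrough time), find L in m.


L = sqrt(t_bt*365.25*86400*3*Qv / (pi*hr*phi))
L = sqrt(6.9965*365.25*86400*3*0.071459 / (pi*202.32*0.22670))
L = 573.14 m


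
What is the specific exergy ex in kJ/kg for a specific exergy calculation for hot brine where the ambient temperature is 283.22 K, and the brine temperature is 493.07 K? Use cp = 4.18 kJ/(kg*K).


ex = cp * ((T_b - T_0) - T_0 * ln(T_b/T_0))
ex = 4.18 * ((493.07 - 283.22) - 283.22 * ln(493.07/283.22))
ex = 220.81 kJ/kg


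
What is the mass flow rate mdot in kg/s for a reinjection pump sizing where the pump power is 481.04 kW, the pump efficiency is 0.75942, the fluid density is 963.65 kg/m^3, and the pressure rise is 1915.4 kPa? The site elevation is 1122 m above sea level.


mdot = P_pump * rho * eta / dP
mdot = 481.04 * 963.65 * 0.75942 / 1915.4
mdot = 183.79 kg/s


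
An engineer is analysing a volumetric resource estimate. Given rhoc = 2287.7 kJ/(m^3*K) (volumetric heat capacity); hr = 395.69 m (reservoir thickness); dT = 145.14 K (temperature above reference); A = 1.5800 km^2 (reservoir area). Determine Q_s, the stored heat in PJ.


Step 1: Vr = A*1e6*hr = 1.58*1e6*395.69 = 6.251902e+08 m^3
Step 2: Q_s = Vr*rhoc*dT/1e12 = 6.251902e+08*2287.7*145.14/1e12 = 207.59 PJ
Q_s = 207.59 PJ


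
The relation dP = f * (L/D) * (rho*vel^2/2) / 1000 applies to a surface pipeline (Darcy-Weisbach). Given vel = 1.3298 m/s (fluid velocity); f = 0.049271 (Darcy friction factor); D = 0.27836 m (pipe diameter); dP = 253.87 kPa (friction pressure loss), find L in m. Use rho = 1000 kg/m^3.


L = dP*1000*D / (f*rho*vel^2/2)
L = 253.87*1000*0.27836 / (0.049271*1000*1.3298^2/2)
L = 1622.1 m


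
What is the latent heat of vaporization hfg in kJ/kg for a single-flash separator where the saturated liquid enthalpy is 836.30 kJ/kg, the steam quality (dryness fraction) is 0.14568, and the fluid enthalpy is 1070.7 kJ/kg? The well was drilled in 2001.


hfg = (h - hf) / x
hfg = (1070.7 - 836.30) / 0.14568
hfg = 1609.0 kJ/kg


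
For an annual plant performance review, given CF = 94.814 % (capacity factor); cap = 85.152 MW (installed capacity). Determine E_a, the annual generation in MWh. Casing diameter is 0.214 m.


E_a = CF / 100 * cap * 8760
E_a = 94.814 / 100 * 85.152 * 8760
E_a = 7.0725e+05 MWh


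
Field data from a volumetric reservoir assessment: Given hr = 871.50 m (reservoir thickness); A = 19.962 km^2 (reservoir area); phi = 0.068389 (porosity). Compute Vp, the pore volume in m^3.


Vp = A * 1e6 * hr * phi
Vp = 19.962 * 1e6 * 871.50 * 0.068389
Vp = 1.1898e+09 m^3


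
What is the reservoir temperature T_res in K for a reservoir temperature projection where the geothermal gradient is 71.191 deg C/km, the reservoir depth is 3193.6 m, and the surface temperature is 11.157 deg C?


T_res = T_surf + grad * d / 1000
T_res = 11.157 + 71.191 * 3193.6 / 1000
T_res = 238.5126 deg C
Convert to K: 238.5126 + 273.15 = 511.66 K
T_res = 511.66 K


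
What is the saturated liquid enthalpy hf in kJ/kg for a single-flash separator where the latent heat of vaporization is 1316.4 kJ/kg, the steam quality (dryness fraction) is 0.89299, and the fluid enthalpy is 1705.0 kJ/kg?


hf = h - x * hfg
hf = 1705.0 - 0.89299 * 1316.4
hf = 529.47 kJ/kg


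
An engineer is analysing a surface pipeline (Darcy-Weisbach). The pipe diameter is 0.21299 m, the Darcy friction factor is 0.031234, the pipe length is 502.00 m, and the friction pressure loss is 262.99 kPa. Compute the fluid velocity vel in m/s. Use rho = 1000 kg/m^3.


vel = sqrt(dP*1000*2*D / (f*L*rho))
vel = sqrt(262.99*1000*2*0.21299 / (0.031234*502.00*1000))
vel = 2.6730 m/s


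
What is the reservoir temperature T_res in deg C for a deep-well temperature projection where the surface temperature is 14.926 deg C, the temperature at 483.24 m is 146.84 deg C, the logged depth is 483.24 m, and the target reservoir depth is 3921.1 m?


Step 1: grad = (T_d1 - T_surf)/d1 * 1000 = (146.84 - 14.926)/483.24 * 1000 = 272.9782 deg C/km
Step 2: T_res = T_surf + grad*d2/1000 = 14.926 + 272.9782*3921.1/1000 = 1085.3 deg C
T_res = 1085.3 deg C


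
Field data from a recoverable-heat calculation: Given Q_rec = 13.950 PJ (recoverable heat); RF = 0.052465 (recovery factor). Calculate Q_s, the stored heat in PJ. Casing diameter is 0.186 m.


Q_s = Q_rec / RF
Q_s = 13.950 / 0.052465
Q_s = 265.89 PJ


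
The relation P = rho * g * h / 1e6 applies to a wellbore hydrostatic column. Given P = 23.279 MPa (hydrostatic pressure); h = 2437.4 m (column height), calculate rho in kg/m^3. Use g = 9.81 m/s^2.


rho = P * 1e6 / (g * h)
rho = 23.279 * 1e6 / (9.81 * 2437.4)
rho = 973.57 kg/m^3


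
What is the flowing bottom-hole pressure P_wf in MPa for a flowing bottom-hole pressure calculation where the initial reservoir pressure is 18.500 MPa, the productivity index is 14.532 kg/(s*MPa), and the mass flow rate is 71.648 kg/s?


P_wf = P_i - mdot / PI
P_wf = 18.500 - 71.648 / 14.532
P_wf = 13.570 MPa


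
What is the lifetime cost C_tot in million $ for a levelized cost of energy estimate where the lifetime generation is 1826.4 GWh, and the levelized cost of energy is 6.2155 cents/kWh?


C_tot = LCOE / 100 * E_tot
C_tot = 6.2155 / 100 * 1826.4
C_tot = 113.52 million $


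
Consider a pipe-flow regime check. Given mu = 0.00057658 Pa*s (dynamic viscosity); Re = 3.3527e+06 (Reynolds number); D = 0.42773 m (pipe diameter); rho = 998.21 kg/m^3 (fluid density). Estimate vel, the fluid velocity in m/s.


vel = Re * mu / (rho * D)
vel = 3.3527e+06 * 0.00057658 / (998.21 * 0.42773)
vel = 4.5275 m/s


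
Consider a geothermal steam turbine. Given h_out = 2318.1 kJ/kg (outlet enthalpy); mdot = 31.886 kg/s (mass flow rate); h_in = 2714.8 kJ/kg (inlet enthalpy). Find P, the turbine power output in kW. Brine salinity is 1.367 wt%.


P = mdot * (h_in - h_out) / 1000
P = 31.886 * (2714.8 - 2318.1) / 1000
P = 12.64918 MW
Convert: 12.64918 MW * 1000.0 = 12649 kW
P = 12649 kW


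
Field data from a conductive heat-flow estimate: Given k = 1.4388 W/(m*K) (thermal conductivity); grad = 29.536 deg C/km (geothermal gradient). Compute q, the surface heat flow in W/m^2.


q = k * grad / 1000
q = 1.4388 * 29.536 / 1000
q = 0.042496 W/m^2


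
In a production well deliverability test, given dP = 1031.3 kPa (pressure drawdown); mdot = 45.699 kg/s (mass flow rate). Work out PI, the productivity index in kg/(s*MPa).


PI = mdot * 1000 / dP
PI = 45.699 * 1000 / 1031.3
PI = 44.312 kg/(s*MPa)


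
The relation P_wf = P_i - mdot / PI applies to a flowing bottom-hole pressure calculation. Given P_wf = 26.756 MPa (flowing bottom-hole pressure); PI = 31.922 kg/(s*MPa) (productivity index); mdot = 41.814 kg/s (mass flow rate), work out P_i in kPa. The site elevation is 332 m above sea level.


P_i = P_wf + mdot / PI
P_i = 26.756 + 41.814 / 31.922
P_i = 28.06588 MPa
Convert: 28.06588 MPa * 1000.0 = 28066 kPa
P_i = 28066 kPa


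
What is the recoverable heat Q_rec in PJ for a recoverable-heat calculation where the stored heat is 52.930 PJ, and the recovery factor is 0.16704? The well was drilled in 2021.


Q_rec = Q_s * RF
Q_rec = 52.930 * 0.16704
Q_rec = 8.8414 PJ


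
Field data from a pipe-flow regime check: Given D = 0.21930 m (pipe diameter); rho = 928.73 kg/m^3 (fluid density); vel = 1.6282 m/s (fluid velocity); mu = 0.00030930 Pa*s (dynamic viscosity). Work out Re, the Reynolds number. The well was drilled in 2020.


Re = rho * vel * D / mu
Re = 928.73 * 1.6282 * 0.21930 / 0.00030930
Re = 1.0722e+06


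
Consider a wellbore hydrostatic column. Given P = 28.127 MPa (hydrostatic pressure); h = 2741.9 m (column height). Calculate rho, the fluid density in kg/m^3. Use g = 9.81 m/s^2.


rho = P * 1e6 / (g * h)
rho = 28.127 * 1e6 / (9.81 * 2741.9)
rho = 1045.7 kg/m^3


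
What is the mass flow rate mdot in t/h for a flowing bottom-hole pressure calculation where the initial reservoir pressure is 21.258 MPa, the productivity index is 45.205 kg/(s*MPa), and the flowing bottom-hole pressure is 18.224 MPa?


mdot = (P_i - P_wf) * PI
mdot = (21.258 - 18.224) * 45.205
mdot = 137.1520 kg/s
Convert: 137.1520 kg/s * 3.6 = 493.75 t/h
mdot = 493.75 t/h


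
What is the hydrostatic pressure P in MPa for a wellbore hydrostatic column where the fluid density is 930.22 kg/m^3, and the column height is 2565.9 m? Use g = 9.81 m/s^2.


P = rho * g * h / 1e6
P = 930.22 * 9.81 * 2565.9 / 1e6
P = 23.415 MPa


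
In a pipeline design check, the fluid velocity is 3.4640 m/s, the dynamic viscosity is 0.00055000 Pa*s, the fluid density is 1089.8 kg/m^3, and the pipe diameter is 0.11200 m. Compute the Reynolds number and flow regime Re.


Step 1: Re = rho*vel*D/mu = 1089.8*3.464*0.112/0.00055 = 7.6874e+05
Step 2: Re = 7.6874e+05 > 4000, so flow is turbulent.
Re = 7.6874e+05 (turbulent)


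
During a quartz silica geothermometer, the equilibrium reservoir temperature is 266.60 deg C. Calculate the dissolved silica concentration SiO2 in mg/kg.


SiO2 = 10^(5.19 - 1309/(T_eq + 273.15))
SiO2 = 10^(5.19 - 1309/(266.60 + 273.15))
SiO2 = 581.84 mg/kg


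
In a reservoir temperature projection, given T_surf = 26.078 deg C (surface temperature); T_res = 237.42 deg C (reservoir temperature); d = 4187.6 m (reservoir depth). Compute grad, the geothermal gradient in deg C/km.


grad = (T_res - T_surf) / d * 1000
grad = (237.42 - 26.078) / 4187.6 * 1000
grad = 50.469 deg C/km


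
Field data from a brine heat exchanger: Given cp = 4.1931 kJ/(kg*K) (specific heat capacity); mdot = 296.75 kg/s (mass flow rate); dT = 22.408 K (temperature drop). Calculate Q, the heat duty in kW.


Q = mdot * cp * dT / 1000
Q = 296.75 * 4.1931 * 22.408 / 1000
Q = 27.88233 MW
Convert: 27.88233 MW * 1000.0 = 27882 kW
Q = 27882 kW


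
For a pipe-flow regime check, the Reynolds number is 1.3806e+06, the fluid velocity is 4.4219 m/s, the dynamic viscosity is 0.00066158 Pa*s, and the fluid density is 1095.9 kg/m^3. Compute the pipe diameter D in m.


D = Re * mu / (rho * vel)
D = 1.3806e+06 * 0.00066158 / (1095.9 * 4.4219)
D = 0.18848 m


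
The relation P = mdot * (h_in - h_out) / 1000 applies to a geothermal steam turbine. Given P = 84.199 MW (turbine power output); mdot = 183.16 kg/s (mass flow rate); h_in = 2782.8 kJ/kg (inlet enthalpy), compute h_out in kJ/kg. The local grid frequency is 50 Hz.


h_out = h_in - P * 1000 / mdot
h_out = 2782.8 - 84.199 * 1000 / 183.16
h_out = 2323.1 kJ/kg


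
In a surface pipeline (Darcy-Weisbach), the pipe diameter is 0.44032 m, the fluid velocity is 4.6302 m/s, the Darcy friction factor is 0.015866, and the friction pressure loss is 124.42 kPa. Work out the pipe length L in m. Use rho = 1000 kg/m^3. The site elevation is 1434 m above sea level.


L = dP*1000*D / (f*rho*vel^2/2)
L = 124.42*1000*0.44032 / (0.015866*1000*4.6302^2/2)
L = 322.12 m


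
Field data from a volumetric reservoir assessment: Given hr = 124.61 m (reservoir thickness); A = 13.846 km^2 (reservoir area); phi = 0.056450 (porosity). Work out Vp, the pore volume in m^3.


Vp = A * 1e6 * hr * phi
Vp = 13.846 * 1e6 * 124.61 * 0.056450
Vp = 9.7396e+07 m^3


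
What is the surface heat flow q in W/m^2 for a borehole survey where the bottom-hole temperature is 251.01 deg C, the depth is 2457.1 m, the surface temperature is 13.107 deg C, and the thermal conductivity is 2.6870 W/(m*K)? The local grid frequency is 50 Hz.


Step 1: grad = (T_d - T_surf)/d * 1000 = (251.01 - 13.107)/2457.1 * 1000 = 96.82268 deg C/km
Step 2: q = k * grad / 1000 = 2.687 * 96.82268 / 1000 = 0.26016 W/m^2
q = 0.26016 W/m^2


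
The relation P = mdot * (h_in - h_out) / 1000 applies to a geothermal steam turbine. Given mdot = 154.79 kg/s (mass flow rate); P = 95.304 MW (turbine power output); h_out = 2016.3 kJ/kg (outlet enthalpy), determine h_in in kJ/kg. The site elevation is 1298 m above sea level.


h_in = h_out + P * 1000 / mdot
h_in = 2016.3 + 95.304 * 1000 / 154.79
h_in = 2632.0 kJ/kg


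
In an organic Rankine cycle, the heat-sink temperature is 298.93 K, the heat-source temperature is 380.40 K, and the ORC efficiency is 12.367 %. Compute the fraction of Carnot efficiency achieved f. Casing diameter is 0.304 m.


f = (eta_orc/100) / (1 - Tc/Th)
f = (12.367/100) / (1 - 298.93/380.40)
f = 0.57744


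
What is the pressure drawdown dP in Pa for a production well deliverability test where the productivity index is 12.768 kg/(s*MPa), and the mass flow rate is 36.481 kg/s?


dP = mdot * 1000 / PI
dP = 36.481 * 1000 / 12.768
dP = 2857.221 kPa
Convert: 2857.221 kPa * 1000.0 = 2.8572e+06 Pa
dP = 2.8572e+06 Pa


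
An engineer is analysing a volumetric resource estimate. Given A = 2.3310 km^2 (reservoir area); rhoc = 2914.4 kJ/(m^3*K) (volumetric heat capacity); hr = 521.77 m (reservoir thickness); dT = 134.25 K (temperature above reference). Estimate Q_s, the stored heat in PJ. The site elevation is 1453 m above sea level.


Step 1: Vr = A*1e6*hr = 2.331*1e6*521.77 = 1.216246e+09 m^3
Step 2: Q_s = Vr*rhoc*dT/1e12 = 1.216246e+09*2914.4*134.25/1e12 = 475.87 PJ
Q_s = 475.87 PJ


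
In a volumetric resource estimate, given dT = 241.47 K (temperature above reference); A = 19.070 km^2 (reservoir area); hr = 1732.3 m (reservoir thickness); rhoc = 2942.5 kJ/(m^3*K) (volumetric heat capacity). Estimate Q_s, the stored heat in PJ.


Step 1: Vr = A*1e6*hr = 19.07*1e6*1732.3 = 3.303496e+10 m^3
Step 2: Q_s = Vr*rhoc*dT/1e12 = 3.303496e+10*2942.5*241.47/1e12 = 23472 PJ
Q_s = 23472 PJ


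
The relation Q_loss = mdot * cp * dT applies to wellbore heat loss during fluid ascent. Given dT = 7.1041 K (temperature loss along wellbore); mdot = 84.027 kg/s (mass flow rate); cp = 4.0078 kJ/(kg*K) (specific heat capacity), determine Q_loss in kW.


Q_loss = mdot * cp * dT
Q_loss = 84.027 * 4.0078 * 7.1041
Q_loss = 2392.4 kW


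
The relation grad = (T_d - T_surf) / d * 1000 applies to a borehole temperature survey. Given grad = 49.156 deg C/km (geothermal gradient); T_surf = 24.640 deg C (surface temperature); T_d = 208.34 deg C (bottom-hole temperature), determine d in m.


d = (T_d - T_surf) / grad * 1000
d = (208.34 - 24.640) / 49.156 * 1000
d = 3737.1 m


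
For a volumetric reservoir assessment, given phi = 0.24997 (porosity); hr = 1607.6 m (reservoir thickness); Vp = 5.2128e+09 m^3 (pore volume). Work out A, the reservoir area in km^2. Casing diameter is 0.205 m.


A = Vp / (1e6 * hr * phi)
A = 5.2128e+09 / (1e6 * 1607.6 * 0.24997)
A = 12.972 km^2


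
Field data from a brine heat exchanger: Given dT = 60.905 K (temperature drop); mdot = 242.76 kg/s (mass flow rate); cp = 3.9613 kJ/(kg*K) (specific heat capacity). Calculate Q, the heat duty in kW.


Q = mdot * cp * dT / 1000
Q = 242.76 * 3.9613 * 60.905 / 1000
Q = 58.56900 MW
Convert: 58.56900 MW * 1000.0 = 58569 kW
Q = 58569 kW


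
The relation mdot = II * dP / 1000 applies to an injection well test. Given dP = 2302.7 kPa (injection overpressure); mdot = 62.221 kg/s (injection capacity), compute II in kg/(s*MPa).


II = mdot * 1000 / dP
II = 62.221 * 1000 / 2302.7
II = 27.021 kg/(s*MPa)


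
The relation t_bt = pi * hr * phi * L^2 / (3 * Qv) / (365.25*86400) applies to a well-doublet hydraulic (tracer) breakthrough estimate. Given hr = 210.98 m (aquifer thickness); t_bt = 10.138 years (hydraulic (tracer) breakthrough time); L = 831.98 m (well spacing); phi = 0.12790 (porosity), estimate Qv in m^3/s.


Qv = pi*hr*phi*L^2 / (3*t_bt*365.25*86400)
Qv = pi*210.98*0.12790*831.98^2 / (3*10.138*365.25*86400)
Qv = 0.061138 m^3/s


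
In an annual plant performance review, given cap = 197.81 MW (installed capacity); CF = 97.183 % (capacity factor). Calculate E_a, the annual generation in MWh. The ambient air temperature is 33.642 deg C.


E_a = CF / 100 * cap * 8760
E_a = 97.183 / 100 * 197.81 * 8760
E_a = 1.6840e+06 MWh


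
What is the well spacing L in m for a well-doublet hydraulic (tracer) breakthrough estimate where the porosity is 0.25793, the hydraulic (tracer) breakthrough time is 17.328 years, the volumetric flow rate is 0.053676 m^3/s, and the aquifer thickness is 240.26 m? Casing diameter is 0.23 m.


L = sqrt(t_bt*365.25*86400*3*Qv / (pi*hr*phi))
L = sqrt(17.328*365.25*86400*3*0.053676 / (pi*240.26*0.25793))
L = 672.53 m


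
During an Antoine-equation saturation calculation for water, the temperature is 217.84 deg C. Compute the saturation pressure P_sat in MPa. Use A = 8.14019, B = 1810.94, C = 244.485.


P_sat = 10^(A - B/(C + T)) / 760 * 0.101325
P_sat = 10^(8.14019 - 1810.94/(244.485 + 217.84)) / 760 * 0.101325
P_sat = 2.2288 MPa


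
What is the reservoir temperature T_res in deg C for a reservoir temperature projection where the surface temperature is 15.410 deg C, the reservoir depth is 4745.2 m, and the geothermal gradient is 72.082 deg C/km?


T_res = T_surf + grad * d / 1000
T_res = 15.410 + 72.082 * 4745.2 / 1000
T_res = 357.45 deg C


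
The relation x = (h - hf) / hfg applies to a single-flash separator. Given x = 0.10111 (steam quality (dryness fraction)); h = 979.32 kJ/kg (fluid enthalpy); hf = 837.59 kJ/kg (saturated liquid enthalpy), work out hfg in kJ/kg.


hfg = (h - hf) / x
hfg = (979.32 - 837.59) / 0.10111
hfg = 1401.7 kJ/kg


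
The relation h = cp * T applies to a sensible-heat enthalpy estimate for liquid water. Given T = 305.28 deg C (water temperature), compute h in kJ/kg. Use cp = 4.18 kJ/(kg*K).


h = cp * T
h = 4.18 * 305.28
h = 1276.1 kJ/kg


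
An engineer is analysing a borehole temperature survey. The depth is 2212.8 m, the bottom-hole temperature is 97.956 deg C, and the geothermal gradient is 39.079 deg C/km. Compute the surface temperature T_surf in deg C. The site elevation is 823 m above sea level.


T_surf = T_d - grad * d / 1000
T_surf = 97.956 - 39.079 * 2212.8 / 1000
T_surf = 11.482 deg C


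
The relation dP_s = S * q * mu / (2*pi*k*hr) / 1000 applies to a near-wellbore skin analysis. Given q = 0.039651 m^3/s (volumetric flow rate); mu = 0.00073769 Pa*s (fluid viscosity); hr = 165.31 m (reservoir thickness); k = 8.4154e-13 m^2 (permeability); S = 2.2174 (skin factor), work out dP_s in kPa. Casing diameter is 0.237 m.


dP_s = S * q * mu / (2*pi*k*hr) / 1000
dP_s = 2.2174 * 0.039651 * 0.00073769 / (2*pi*8.4154e-13*165.31) / 1000
dP_s = 74.202 kPa


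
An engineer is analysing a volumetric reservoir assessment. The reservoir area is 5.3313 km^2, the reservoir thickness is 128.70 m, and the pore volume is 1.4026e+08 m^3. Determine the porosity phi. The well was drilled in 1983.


phi = Vp / (A * 1e6 * hr)
phi = 1.4026e+08 / (5.3313 * 1e6 * 128.70)
phi = 0.20442


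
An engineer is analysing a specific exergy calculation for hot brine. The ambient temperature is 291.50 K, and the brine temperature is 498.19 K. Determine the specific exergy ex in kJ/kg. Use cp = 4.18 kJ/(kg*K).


ex = cp * ((T_b - T_0) - T_0 * ln(T_b/T_0))
ex = 4.18 * ((498.19 - 291.50) - 291.50 * ln(498.19/291.50))
ex = 210.94 kJ/kg


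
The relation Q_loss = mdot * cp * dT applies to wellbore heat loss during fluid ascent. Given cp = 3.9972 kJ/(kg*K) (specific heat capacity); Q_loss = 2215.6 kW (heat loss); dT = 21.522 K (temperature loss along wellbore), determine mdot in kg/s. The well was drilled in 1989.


mdot = Q_loss / (cp * dT)
mdot = 2215.6 / (3.9972 * 21.522)
mdot = 25.754 kg/s


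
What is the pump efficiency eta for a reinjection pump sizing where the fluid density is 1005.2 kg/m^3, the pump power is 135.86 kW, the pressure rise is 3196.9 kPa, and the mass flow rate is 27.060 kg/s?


eta = mdot * dP / (rho * P_pump)
eta = 27.060 * 3196.9 / (1005.2 * 135.86)
eta = 0.63345


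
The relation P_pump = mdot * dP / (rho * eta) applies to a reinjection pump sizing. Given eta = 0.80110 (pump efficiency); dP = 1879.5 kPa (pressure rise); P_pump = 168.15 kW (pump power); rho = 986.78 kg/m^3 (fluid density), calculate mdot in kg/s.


mdot = P_pump * rho * eta / dP
mdot = 168.15 * 986.78 * 0.80110 / 1879.5
mdot = 70.723 kg/s


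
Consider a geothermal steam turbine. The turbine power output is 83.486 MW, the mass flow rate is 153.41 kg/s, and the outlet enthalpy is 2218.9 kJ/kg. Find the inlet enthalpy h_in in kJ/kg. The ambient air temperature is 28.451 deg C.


h_in = h_out + P * 1000 / mdot
h_in = 2218.9 + 83.486 * 1000 / 153.41
h_in = 2763.1 kJ/kg


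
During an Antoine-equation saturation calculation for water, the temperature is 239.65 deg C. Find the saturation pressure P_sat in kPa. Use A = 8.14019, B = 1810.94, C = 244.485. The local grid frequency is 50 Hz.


P_sat = 10^(A - B/(C + T)) / 760 * 0.101325
P_sat = 10^(8.14019 - 1810.94/(244.485 + 239.65)) / 760 * 0.101325
P_sat = 3.345991 MPa
Convert: 3.345991 MPa * 1000.0 = 3346.0 kPa
P_sat = 3346.0 kPa


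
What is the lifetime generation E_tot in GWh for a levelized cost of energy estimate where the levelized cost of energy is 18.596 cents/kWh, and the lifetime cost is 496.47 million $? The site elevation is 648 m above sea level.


E_tot = C_tot / LCOE * 100
E_tot = 496.47 / 18.596 * 100
E_tot = 2669.8 GWh


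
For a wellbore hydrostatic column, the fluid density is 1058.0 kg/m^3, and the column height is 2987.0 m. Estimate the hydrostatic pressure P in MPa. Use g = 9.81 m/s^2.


P = rho * g * h / 1e6
P = 1058.0 * 9.81 * 2987.0 / 1e6
P = 31.002 MPa


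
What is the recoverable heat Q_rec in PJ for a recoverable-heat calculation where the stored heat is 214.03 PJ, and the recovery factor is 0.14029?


Q_rec = Q_s * RF
Q_rec = 214.03 * 0.14029
Q_rec = 30.026 PJ


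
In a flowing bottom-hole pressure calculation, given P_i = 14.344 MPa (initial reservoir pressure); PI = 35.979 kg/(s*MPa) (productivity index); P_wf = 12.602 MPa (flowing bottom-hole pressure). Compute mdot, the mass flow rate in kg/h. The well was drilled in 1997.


mdot = (P_i - P_wf) * PI
mdot = (14.344 - 12.602) * 35.979
mdot = 62.67542 kg/s
Convert: 62.67542 kg/s * 3600.0 = 2.2563e+05 kg/h
mdot = 2.2563e+05 kg/h


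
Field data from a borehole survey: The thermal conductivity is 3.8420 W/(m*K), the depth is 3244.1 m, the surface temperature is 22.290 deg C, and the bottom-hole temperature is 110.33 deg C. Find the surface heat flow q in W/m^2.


Step 1: grad = (T_d - T_surf)/d * 1000 = (110.33 - 22.29)/3244.1 * 1000 = 27.13850 deg C/km
Step 2: q = k * grad / 1000 = 3.842 * 27.13850 / 1000 = 0.10427 W/m^2
q = 0.10427 W/m^2


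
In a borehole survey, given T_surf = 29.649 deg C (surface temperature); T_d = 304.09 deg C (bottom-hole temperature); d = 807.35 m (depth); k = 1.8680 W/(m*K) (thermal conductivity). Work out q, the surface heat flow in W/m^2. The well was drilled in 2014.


Step 1: grad = (T_d - T_surf)/d * 1000 = (304.09 - 29.649)/807.35 * 1000 = 339.9282 deg C/km
Step 2: q = k * grad / 1000 = 1.868 * 339.9282 / 1000 = 0.63499 W/m^2
q = 0.63499 W/m^2


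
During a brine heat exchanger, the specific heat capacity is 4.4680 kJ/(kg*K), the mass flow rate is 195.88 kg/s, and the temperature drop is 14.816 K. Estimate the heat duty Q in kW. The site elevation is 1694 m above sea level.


Q = mdot * cp * dT / 1000
Q = 195.88 * 4.4680 * 14.816 / 1000
Q = 12.96684 MW
Convert: 12.96684 MW * 1000.0 = 12967 kW
Q = 12967 kW


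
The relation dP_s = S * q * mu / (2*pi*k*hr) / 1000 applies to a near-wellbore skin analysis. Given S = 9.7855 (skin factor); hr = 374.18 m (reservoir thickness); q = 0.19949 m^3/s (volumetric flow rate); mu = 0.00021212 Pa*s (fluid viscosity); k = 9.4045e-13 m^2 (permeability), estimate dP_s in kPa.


dP_s = S * q * mu / (2*pi*k*hr) / 1000
dP_s = 9.7855 * 0.19949 * 0.00021212 / (2*pi*9.4045e-13*374.18) / 1000
dP_s = 187.28 kPa


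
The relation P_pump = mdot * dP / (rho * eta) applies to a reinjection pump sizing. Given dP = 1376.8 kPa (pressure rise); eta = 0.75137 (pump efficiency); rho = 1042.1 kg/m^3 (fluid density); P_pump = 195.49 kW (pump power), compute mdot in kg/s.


mdot = P_pump * rho * eta / dP
mdot = 195.49 * 1042.1 * 0.75137 / 1376.8
mdot = 111.18 kg/s


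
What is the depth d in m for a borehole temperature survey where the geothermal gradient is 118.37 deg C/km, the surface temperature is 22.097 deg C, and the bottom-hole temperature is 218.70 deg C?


d = (T_d - T_surf) / grad * 1000
d = (218.70 - 22.097) / 118.37 * 1000
d = 1660.9 m


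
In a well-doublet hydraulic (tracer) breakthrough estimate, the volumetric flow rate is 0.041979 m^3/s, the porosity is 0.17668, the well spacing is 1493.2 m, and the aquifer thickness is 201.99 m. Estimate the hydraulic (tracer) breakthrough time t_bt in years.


t_bt = pi * hr * phi * L^2 / (3 * Qv) / (365.25*86400)
t_bt = pi * 201.99 * 0.17668 * 1493.2^2 / (3 * 0.041979) / (365.25*86400)
t_bt = 62.899 years


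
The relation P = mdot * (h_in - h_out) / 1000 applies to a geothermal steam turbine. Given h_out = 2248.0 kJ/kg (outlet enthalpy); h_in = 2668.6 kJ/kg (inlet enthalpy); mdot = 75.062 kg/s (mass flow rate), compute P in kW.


P = mdot * (h_in - h_out) / 1000
P = 75.062 * (2668.6 - 2248.0) / 1000
P = 31.57108 MW
Convert: 31.57108 MW * 1000.0 = 31571 kW
P = 31571 kW


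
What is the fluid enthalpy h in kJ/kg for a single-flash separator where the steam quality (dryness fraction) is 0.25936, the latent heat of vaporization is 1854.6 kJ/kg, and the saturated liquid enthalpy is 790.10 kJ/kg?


h = hf + x * hfg
h = 790.10 + 0.25936 * 1854.6
h = 1271.1 kJ/kg


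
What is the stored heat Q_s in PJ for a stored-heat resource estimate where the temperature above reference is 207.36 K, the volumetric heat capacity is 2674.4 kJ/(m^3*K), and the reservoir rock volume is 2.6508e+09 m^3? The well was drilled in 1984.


Q_s = Vr * rhoc * dT / 1e12
Q_s = 2.6508e+09 * 2674.4 * 207.36 / 1e12
Q_s = 1470.0 PJ


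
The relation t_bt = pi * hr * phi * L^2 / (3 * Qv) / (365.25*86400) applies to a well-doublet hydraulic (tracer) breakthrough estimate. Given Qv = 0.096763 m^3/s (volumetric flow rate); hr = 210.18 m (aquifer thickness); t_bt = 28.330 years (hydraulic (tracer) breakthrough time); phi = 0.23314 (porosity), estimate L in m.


L = sqrt(t_bt*365.25*86400*3*Qv / (pi*hr*phi))
L = sqrt(28.330*365.25*86400*3*0.096763 / (pi*210.18*0.23314))
L = 1298.4 m


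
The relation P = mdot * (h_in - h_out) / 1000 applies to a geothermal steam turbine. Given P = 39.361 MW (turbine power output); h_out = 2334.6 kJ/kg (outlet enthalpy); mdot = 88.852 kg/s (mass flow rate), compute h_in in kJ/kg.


h_in = h_out + P * 1000 / mdot
h_in = 2334.6 + 39.361 * 1000 / 88.852
h_in = 2777.6 kJ/kg


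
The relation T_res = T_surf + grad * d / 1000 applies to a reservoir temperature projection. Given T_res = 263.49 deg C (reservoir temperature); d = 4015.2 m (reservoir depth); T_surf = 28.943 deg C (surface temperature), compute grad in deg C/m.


grad = (T_res - T_surf) / d * 1000
grad = (263.49 - 28.943) / 4015.2 * 1000
grad = 58.41477 deg C/km
Convert: 58.41477 deg C/km * 0.001 = 0.058415 deg C/m
grad = 0.058415 deg C/m


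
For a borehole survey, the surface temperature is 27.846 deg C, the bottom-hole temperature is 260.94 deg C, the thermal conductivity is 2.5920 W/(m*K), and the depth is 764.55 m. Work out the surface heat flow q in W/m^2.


Step 1: grad = (T_d - T_surf)/d * 1000 = (260.94 - 27.846)/764.55 * 1000 = 304.8774 deg C/km
Step 2: q = k * grad / 1000 = 2.592 * 304.8774 / 1000 = 0.79024 W/m^2
q = 0.79024 W/m^2


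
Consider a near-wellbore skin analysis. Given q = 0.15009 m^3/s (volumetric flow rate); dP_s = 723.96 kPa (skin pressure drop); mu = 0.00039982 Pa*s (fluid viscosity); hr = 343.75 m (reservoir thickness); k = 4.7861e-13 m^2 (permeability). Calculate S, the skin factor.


S = dP_s * 1000 * 2*pi*k*hr / (q*mu)
S = 723.96 * 1000 * 2*pi*4.7861e-13*343.75 / (0.15009*0.00039982)
S = 12.471


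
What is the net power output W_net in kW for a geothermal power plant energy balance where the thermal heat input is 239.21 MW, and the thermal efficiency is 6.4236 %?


W_net = eta / 100 * Q_in
W_net = 6.4236 / 100 * 239.21
W_net = 15.36589 MW
Convert: 15.36589 MW * 1000.0 = 15366 kW
W_net = 15366 kW


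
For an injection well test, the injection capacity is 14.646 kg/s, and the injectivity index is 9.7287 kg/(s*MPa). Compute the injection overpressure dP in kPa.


dP = mdot * 1000 / II
dP = 14.646 * 1000 / 9.7287
dP = 1505.4 kPa


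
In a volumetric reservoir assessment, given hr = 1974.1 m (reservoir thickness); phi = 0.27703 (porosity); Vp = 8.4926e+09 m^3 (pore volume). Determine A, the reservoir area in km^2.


A = Vp / (1e6 * hr * phi)
A = 8.4926e+09 / (1e6 * 1974.1 * 0.27703)
A = 15.529 km^2


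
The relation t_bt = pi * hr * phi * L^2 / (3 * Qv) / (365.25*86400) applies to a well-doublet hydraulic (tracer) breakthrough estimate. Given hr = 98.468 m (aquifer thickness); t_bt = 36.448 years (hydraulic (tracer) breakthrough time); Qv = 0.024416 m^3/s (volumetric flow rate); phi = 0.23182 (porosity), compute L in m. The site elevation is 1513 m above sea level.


L = sqrt(t_bt*365.25*86400*3*Qv / (pi*hr*phi))
L = sqrt(36.448*365.25*86400*3*0.024416 / (pi*98.468*0.23182))
L = 1083.9 m


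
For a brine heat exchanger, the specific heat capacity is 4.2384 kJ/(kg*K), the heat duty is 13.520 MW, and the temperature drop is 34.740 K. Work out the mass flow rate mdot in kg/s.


mdot = Q * 1000 / (cp * dT)
mdot = 13.520 * 1000 / (4.2384 * 34.740)
mdot = 91.822 kg/s


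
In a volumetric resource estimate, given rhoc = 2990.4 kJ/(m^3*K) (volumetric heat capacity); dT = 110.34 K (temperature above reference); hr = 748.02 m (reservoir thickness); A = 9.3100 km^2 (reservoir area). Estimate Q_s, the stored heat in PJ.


Step 1: Vr = A*1e6*hr = 9.31*1e6*748.02 = 6.964066e+09 m^3
Step 2: Q_s = Vr*rhoc*dT/1e12 = 6.964066e+09*2990.4*110.34/1e12 = 2297.9 PJ
Q_s = 2297.9 PJ


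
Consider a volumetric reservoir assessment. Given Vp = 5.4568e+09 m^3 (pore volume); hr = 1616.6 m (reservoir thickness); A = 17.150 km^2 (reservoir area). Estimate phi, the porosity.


phi = Vp / (A * 1e6 * hr)
phi = 5.4568e+09 / (17.150 * 1e6 * 1616.6)
phi = 0.19682


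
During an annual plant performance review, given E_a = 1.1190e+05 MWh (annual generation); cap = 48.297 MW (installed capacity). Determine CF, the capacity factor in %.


CF = E_a / (cap * 8760) * 100
CF = 1.1190e+05 / (48.297 * 8760) * 100
CF = 26.449 %


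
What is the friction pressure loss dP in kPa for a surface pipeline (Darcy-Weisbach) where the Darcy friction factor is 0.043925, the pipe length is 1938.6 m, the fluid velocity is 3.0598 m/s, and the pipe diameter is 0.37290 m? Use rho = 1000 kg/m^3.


dP = f * (L/D) * (rho*vel^2/2) / 1000
dP = 0.043925 * (1938.6/0.37290) * (1000*3.0598^2/2) / 1000
dP = 1069.0 kPa


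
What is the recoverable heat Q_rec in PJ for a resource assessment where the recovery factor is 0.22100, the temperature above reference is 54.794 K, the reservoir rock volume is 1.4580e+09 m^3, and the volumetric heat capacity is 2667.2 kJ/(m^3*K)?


Step 1: Q_s = Vr*rhoc*dT/1e12 = 1.4580e+09*2667.2*54.794/1e12 = 213.0817 PJ
Step 2: Q_rec = Q_s * RF = 213.0817 * 0.221 = 47.091 PJ
Q_rec = 47.091 PJ


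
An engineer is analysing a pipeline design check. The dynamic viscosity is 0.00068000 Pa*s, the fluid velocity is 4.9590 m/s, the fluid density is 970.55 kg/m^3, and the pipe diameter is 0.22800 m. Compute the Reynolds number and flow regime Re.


Step 1: Re = rho*vel*D/mu = 970.55*4.959*0.228/0.00068 = 1.6138e+06
Step 2: Re = 1.6138e+06 > 4000, so flow is turbulent.
Re = 1.6138e+06 (turbulent)


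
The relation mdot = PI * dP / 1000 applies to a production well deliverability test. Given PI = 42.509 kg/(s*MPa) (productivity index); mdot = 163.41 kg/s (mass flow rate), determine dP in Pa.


dP = mdot * 1000 / PI
dP = 163.41 * 1000 / 42.509
dP = 3844.127 kPa
Convert: 3844.127 kPa * 1000.0 = 3.8441e+06 Pa
dP = 3.8441e+06 Pa


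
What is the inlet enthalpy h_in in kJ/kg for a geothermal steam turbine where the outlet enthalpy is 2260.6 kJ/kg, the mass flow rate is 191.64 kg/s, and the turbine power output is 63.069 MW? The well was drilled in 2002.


h_in = h_out + P * 1000 / mdot
h_in = 2260.6 + 63.069 * 1000 / 191.64
h_in = 2589.7 kJ/kg


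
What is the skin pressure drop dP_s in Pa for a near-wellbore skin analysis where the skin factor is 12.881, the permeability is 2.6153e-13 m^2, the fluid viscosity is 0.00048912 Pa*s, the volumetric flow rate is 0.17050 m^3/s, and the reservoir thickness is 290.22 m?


dP_s = S * q * mu / (2*pi*k*hr) / 1000
dP_s = 12.881 * 0.17050 * 0.00048912 / (2*pi*2.6153e-13*290.22) / 1000
dP_s = 2252.479 kPa
Convert: 2252.479 kPa * 1000.0 = 2.2525e+06 Pa
dP_s = 2.2525e+06 Pa


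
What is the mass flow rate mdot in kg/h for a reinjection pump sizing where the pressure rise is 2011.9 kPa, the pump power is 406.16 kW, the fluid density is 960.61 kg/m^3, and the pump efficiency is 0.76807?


mdot = P_pump * rho * eta / dP
mdot = 406.16 * 960.61 * 0.76807 / 2011.9
mdot = 148.9494 kg/s
Convert: 148.9494 kg/s * 3600.0 = 5.3622e+05 kg/h
mdot = 5.3622e+05 kg/h


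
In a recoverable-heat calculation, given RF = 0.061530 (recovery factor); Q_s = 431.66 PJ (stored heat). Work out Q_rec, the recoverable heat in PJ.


Q_rec = Q_s * RF
Q_rec = 431.66 * 0.061530
Q_rec = 26.560 PJ


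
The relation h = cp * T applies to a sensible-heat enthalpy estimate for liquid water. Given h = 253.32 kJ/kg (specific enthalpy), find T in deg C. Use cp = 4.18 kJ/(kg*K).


T = h / cp
T = 253.32 / 4.18
T = 60.603 deg C


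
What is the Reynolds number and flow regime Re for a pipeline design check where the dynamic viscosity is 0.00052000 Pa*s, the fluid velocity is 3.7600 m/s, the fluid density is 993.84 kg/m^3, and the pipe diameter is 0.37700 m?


Step 1: Re = rho*vel*D/mu = 993.84*3.76*0.377/0.00052 = 2.7092e+06
Step 2: Re = 2.7092e+06 > 4000, so flow is turbulent.
Re = 2.7092e+06 (turbulent)


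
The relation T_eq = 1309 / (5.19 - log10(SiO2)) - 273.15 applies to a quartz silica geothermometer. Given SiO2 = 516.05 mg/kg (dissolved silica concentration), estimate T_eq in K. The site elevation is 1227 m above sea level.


T_eq = 1309 / (5.19 - log10(SiO2)) - 273.15
T_eq = 1309 / (5.19 - log10(516.05)) - 273.15
T_eq = 255.2461 deg C
Convert to K: 255.2461 + 273.15 = 528.40 K
T_eq = 528.40 K


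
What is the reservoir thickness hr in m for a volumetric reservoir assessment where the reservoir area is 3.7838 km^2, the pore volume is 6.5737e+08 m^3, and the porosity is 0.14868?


hr = Vp / (A * 1e6 * phi)
hr = 6.5737e+08 / (3.7838 * 1e6 * 0.14868)
hr = 1168.5 m


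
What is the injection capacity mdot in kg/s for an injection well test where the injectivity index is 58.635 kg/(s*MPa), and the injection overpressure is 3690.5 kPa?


mdot = II * dP / 1000
mdot = 58.635 * 3690.5 / 1000
mdot = 216.39 kg/s


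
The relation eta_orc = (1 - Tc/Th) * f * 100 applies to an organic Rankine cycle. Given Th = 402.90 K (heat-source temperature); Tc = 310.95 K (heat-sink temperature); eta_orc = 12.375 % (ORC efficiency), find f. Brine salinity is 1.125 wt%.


f = (eta_orc/100) / (1 - Tc/Th)
f = (12.375/100) / (1 - 310.95/402.90)
f = 0.54224


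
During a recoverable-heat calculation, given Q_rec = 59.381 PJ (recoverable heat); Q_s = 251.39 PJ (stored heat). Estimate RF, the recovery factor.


RF = Q_rec / Q_s
RF = 59.381 / 251.39
RF = 0.23621


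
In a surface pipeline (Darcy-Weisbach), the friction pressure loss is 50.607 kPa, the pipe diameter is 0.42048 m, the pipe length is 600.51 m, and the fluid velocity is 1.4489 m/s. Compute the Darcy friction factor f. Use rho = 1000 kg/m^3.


f = dP*1000 / ((L/D)*(rho*vel^2/2))
f = 50.607*1000 / ((600.51/0.42048)*(1000*1.4489^2/2))
f = 0.033759


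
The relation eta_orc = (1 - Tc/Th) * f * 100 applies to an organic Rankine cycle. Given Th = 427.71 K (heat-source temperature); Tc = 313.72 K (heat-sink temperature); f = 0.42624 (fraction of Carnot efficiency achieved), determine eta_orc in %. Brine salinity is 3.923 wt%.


eta_orc = (1 - Tc/Th) * f * 100
eta_orc = (1 - 313.72/427.71) * 0.42624 * 100
eta_orc = 11.360 %


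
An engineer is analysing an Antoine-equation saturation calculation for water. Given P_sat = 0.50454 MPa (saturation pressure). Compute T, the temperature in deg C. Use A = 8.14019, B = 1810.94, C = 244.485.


T = B / (A - log10(P_sat * 760 / 0.101325)) - C
T = 1810.94 / (8.14019 - log10(0.50454 * 760 / 0.101325)) - 244.485
T = 152.46 deg C


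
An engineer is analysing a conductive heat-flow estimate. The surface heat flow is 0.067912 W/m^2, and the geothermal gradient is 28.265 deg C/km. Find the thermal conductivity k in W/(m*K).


k = q * 1000 / grad
k = 0.067912 * 1000 / 28.265
k = 2.4027 W/(m*K)


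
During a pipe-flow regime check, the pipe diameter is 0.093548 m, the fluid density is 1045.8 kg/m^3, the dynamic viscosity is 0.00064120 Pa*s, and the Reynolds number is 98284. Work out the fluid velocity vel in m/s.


vel = Re * mu / (rho * D)
vel = 98284 * 0.00064120 / (1045.8 * 0.093548)
vel = 0.64416 m/s


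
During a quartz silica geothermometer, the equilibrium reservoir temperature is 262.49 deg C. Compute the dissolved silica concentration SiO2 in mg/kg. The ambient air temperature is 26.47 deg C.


SiO2 = 10^(5.19 - 1309/(T_eq + 273.15))
SiO2 = 10^(5.19 - 1309/(262.49 + 273.15))
SiO2 = 557.44 mg/kg


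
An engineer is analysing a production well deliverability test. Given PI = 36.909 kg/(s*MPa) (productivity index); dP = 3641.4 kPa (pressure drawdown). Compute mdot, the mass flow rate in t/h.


mdot = PI * dP / 1000
mdot = 36.909 * 3641.4 / 1000
mdot = 134.4004 kg/s
Convert: 134.4004 kg/s * 3.6 = 483.84 t/h
mdot = 483.84 t/h


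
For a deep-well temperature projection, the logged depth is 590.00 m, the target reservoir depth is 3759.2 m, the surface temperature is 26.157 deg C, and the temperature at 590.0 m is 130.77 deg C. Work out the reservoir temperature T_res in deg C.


Step 1: grad = (T_d1 - T_surf)/d1 * 1000 = (130.77 - 26.157)/590.0 * 1000 = 177.3102 deg C/km
Step 2: T_res = T_surf + grad*d2/1000 = 26.157 + 177.3102*3759.2/1000 = 692.70 deg C
T_res = 692.70 deg C


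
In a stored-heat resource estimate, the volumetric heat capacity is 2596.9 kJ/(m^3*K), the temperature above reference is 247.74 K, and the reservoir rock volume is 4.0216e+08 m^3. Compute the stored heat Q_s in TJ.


Q_s = Vr * rhoc * dT / 1e12
Q_s = 4.0216e+08 * 2596.9 * 247.74 / 1e12
Q_s = 258.7321 PJ
Convert: 258.7321 PJ * 1000.0 = 2.5873e+05 TJ
Q_s = 2.5873e+05 TJ


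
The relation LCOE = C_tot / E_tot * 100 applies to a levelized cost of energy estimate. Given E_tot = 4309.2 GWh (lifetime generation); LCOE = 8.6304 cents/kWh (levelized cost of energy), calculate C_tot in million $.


C_tot = LCOE / 100 * E_tot
C_tot = 8.6304 / 100 * 4309.2
C_tot = 371.90 million $


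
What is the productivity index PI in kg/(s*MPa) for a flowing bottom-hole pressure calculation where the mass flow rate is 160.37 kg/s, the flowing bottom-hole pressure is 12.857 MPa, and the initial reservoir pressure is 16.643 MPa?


PI = mdot / (P_i - P_wf)
PI = 160.37 / (16.643 - 12.857)
PI = 42.359 kg/(s*MPa)


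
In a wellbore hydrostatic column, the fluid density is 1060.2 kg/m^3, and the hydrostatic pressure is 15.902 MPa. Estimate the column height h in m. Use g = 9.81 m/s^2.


h = P * 1e6 / (g * rho)
h = 15.902 * 1e6 / (9.81 * 1060.2)
h = 1529.0 m


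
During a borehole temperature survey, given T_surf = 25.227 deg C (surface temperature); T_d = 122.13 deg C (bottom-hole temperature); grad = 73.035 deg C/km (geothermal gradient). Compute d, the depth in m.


d = (T_d - T_surf) / grad * 1000
d = (122.13 - 25.227) / 73.035 * 1000
d = 1326.8 m
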